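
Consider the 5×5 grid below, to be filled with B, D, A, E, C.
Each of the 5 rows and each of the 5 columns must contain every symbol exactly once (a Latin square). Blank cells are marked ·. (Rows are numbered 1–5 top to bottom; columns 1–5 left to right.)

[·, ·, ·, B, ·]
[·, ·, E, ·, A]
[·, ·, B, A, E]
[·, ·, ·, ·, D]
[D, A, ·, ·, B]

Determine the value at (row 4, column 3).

Row 1, column 5: row 1 has {B} and column 5 has {B, D, A, E}, leaving only C.
Row 3, column 1: row 3 has {B, A, E} and column 1 has {D}, leaving only C.
Row 2, column 1: row 2 has {A, E} and column 1 has {D, C}, leaving only B.
Row 3, column 2: row 3 has {B, A, E, C} and column 2 has {A}, leaving only D.
Row 1, column 2: row 1 has {B, C} and column 2 has {D, A}, leaving only E.
Row 1, column 1: row 1 has {B, E, C} and column 1 has {B, D, C}, leaving only A.
Row 1, column 3: row 1 has {B, A, E, C} and column 3 has {B, E}, leaving only D.
Row 2, column 2: row 2 has {B, A, E} and column 2 has {D, A, E}, leaving only C.
Row 2, column 4: row 2 has {B, A, E, C} and column 4 has {B, A}, leaving only D.
Row 4, column 1: row 4 has {D} and column 1 has {B, D, A, C}, leaving only E.
Row 4, column 2: row 4 has {D, E} and column 2 has {D, A, E, C}, leaving only B.
Row 4, column 4: row 4 has {B, D, E} and column 4 has {B, D, A}, leaving only C.
Row 4 already has {B, D, E, C} and column 3 already has {B, D, E}, so row 4, column 3 must be A.

A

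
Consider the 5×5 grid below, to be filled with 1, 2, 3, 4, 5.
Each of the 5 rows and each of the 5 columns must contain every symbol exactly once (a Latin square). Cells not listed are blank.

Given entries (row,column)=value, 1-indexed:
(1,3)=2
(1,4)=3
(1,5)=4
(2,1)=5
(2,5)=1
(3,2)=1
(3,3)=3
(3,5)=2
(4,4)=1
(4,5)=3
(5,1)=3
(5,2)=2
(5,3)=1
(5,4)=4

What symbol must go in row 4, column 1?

2

Row 1, column 1: row 1 has {2, 3, 4} and column 1 has {3, 5}, leaving only 1.
Row 1, column 2: row 1 has {1, 2, 3, 4} and column 2 has {1, 2}, leaving only 5.
Row 2, column 3: row 2 has {1, 5} and column 3 has {1, 2, 3}, leaving only 4.
Row 2, column 2: row 2 has {1, 4, 5} and column 2 has {1, 2, 5}, leaving only 3.
Row 2, column 4: row 2 has {1, 3, 4, 5} and column 4 has {1, 3, 4}, leaving only 2.
Row 3, column 1: row 3 has {1, 2, 3} and column 1 has {1, 3, 5}, leaving only 4.
Row 4 already has {1, 3} and column 1 already has {1, 3, 4, 5}, so row 4, column 1 must be 2.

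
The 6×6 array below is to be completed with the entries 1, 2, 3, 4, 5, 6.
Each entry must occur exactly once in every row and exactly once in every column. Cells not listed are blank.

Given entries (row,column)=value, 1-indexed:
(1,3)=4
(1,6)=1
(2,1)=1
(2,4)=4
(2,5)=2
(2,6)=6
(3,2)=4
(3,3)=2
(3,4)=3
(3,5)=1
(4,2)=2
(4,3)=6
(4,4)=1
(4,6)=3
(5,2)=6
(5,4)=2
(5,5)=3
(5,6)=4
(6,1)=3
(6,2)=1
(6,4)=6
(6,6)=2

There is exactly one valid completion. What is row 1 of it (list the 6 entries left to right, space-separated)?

2 3 4 5 6 1

Row 1, column 4: row 1 has {1, 4} and column 4 has {1, 2, 3, 4, 6}, leaving only 5.
Row 1, column 2: row 1 has {1, 4, 5} and column 2 has {1, 2, 4, 6}, leaving only 3.
Row 1, column 5: row 1 has {1, 3, 4, 5} and column 5 has {1, 2, 3}, leaving only 6.
Row 1, column 1: row 1 has {1, 3, 4, 5, 6} and column 1 has {1, 3}, leaving only 2.
So row 1 reads: 2 3 4 5 6 1.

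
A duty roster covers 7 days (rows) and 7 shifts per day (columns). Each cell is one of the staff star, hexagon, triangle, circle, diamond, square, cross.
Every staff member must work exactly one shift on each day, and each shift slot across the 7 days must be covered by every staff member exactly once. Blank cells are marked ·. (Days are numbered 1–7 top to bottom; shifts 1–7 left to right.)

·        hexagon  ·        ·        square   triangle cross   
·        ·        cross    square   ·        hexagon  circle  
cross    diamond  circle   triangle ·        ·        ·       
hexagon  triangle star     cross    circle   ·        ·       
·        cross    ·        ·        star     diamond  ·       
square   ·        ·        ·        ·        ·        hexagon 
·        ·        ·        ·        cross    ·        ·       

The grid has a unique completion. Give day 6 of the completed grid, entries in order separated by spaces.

Day 1, shift 3: day 1 has {hexagon, triangle, square, cross} and shift 3 has {star, circle, cross}, leaving only diamond.
Day 6, shift 3: day 6 has {hexagon, square} and shift 3 has {star, circle, diamond, cross}, leaving only triangle.
Day 6, shift 5: day 6 has {hexagon, triangle, square} and shift 5 has {star, circle, square, cross}, leaving only diamond.
Day 2, shift 2: day 2 has {hexagon, circle, square, cross} and shift 2 has {hexagon, triangle, diamond, cross}, leaving only star.
Day 6, shift 2: day 6 has {hexagon, triangle, diamond, square} and shift 2 has {star, hexagon, triangle, diamond, cross}, leaving only circle.
Day 6, shift 4: day 6 has {hexagon, triangle, circle, diamond, square} and shift 4 has {triangle, square, cross}, leaving only star.
Day 6, shift 6: day 6 has {star, hexagon, triangle, circle, diamond, square} and shift 6 has {hexagon, triangle, diamond}, leaving only cross.
So day 6 reads: square circle triangle star diamond cross hexagon.

square circle triangle star diamond cross hexagon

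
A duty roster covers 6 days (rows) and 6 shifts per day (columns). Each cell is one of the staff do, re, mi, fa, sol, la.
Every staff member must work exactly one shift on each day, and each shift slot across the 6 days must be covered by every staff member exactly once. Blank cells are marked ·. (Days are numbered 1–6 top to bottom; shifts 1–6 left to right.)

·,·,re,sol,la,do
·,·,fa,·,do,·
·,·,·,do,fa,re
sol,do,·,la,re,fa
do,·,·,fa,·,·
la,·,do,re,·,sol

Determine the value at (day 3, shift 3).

sol

Day 2, shift 4: day 2 has {do, fa} and shift 4 has {do, re, fa, sol, la}, leaving only mi.
Day 2, shift 1: day 2 has {do, mi, fa} and shift 1 has {do, sol, la}, leaving only re.
Day 2, shift 6: day 2 has {do, re, mi, fa} and shift 6 has {do, re, fa, sol}, leaving only la.
Day 2, shift 2: day 2 has {do, re, mi, fa, la} and shift 2 has {do}, leaving only sol.
Day 3, shift 1: day 3 has {do, re, fa} and shift 1 has {do, re, sol, la}, leaving only mi.
Day 1, shift 1: day 1 has {do, re, sol, la} and shift 1 has {do, re, mi, sol, la}, leaving only fa.
Day 1, shift 2: day 1 has {do, re, fa, sol, la} and shift 2 has {do, sol}, leaving only mi.
Day 3, shift 2: day 3 has {do, re, mi, fa} and shift 2 has {do, mi, sol}, leaving only la.
Day 3 already has {do, re, mi, fa, la} and shift 3 already has {do, re, fa}, so day 3, shift 3 must be sol.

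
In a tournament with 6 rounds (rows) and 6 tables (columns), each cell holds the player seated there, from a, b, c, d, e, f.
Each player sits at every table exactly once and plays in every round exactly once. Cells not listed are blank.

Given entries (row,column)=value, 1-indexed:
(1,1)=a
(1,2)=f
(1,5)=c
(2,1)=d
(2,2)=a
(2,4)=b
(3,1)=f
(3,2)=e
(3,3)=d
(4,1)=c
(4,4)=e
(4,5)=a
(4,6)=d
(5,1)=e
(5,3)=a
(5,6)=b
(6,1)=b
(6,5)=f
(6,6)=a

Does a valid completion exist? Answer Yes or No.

No round or table among the givens repeats a symbol, and propagating forced cells runs into no contradiction.
One valid completion exists (for instance, a f b d c e / d a c b e f / f e d a b c / c b f e a d / e c a f d b / b d e c f a).

Yes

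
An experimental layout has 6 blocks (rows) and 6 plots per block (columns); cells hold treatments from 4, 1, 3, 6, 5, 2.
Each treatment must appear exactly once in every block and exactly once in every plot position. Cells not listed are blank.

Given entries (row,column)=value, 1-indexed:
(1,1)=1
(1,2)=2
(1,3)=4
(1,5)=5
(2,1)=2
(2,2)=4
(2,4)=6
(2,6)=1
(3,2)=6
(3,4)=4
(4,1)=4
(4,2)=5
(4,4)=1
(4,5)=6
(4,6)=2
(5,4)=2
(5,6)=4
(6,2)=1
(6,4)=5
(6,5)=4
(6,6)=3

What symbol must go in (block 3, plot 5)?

2

Block 1, plot 4: block 1 has {4, 1, 5, 2} and plot 4 has {4, 1, 6, 5, 2}, leaving only 3.
Block 1, plot 6: block 1 has {4, 1, 3, 5, 2} and plot 6 has {4, 1, 3, 2}, leaving only 6.
Block 2, plot 5: block 2 has {4, 1, 6, 2} and plot 5 has {4, 6, 5}, leaving only 3.
Block 2, plot 3: block 2 has {4, 1, 3, 6, 2} and plot 3 has {4}, leaving only 5.
Block 3, plot 6: block 3 has {4, 6} and plot 6 has {4, 1, 3, 6, 2}, leaving only 5.
Block 3, plot 1: block 3 has {4, 6, 5} and plot 1 has {4, 1, 2}, leaving only 3.
Block 4, plot 3: block 4 has {4, 1, 6, 5, 2} and plot 3 has {4, 5}, leaving only 3.
Block 5, plot 2: block 5 has {4, 2} and plot 2 has {4, 1, 6, 5, 2}, leaving only 3.
Block 5, plot 5: block 5 has {4, 3, 2} and plot 5 has {4, 3, 6, 5}, leaving only 1.
Block 3 already has {4, 3, 6, 5} and plot 5 already has {4, 1, 3, 6, 5}, so block 3, plot 5 must be 2.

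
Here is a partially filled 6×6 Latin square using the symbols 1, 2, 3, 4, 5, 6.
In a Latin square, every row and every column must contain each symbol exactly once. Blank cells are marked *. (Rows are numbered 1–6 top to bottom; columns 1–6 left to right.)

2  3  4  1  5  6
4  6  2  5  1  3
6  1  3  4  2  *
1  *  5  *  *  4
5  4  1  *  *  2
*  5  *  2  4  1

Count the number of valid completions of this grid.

2

Row 3, column 6: eliminating its row and column leaves {5}.
Row 4, column 2: eliminating its row and column leaves {2}.
Row 4, column 4: eliminating its row and column leaves {3, 6}.
Row 4, column 5: eliminating its row and column leaves {3, 6}.
Row 5, column 4: eliminating its row and column leaves {3, 6}.
Row 5, column 5: eliminating its row and column leaves {3, 6}.
Row 6, column 1: eliminating its row and column leaves {3}.
Row 6, column 3: eliminating its row and column leaves {6}.
Enumerating the assignments across these blanks that avoid any row or column repeat gives 2 completions.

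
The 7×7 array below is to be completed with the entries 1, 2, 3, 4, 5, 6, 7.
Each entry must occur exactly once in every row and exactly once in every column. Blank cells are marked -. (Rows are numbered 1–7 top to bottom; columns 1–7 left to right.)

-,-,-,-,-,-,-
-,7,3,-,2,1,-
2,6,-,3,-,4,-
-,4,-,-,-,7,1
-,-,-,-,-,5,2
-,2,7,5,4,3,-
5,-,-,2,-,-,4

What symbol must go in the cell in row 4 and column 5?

Row 4, column 4: row 4 has {1, 4, 7} and column 4 has {2, 3, 5}, leaving only 6.
Row 2, column 4: row 2 has {1, 2, 3, 7} and column 4 has {2, 3, 5, 6}, leaving only 4.
Row 2, column 1: row 2 has {1, 2, 3, 4, 7} and column 1 has {2, 5}, leaving only 6.
Row 2, column 7: row 2 has {1, 2, 3, 4, 6, 7} and column 7 has {1, 2, 4}, leaving only 5.
Row 3, column 7: row 3 has {2, 3, 4, 6} and column 7 has {1, 2, 4, 5}, leaving only 7.
Row 4, column 1: row 4 has {1, 4, 6, 7} and column 1 has {2, 5, 6}, leaving only 3.
Row 4 already has {1, 3, 4, 6, 7} and column 5 already has {2, 4}, so row 4, column 5 must be 5.

5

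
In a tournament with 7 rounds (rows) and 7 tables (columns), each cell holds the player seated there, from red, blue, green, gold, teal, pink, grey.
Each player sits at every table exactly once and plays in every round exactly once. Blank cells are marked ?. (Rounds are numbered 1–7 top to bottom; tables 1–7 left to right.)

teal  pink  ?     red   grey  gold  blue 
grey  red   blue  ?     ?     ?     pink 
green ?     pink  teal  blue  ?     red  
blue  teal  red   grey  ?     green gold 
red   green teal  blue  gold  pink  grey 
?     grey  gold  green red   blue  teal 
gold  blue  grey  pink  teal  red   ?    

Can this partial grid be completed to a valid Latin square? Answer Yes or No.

Yes

No round or table among the givens repeats a symbol, and propagating forced cells runs into no contradiction.
One valid completion exists (for instance, teal pink green red grey gold blue / grey red blue gold green teal pink / green gold pink teal blue grey red / blue teal red grey pink green gold / red green teal blue gold pink grey / pink grey gold green red blue teal / gold blue grey pink teal red green).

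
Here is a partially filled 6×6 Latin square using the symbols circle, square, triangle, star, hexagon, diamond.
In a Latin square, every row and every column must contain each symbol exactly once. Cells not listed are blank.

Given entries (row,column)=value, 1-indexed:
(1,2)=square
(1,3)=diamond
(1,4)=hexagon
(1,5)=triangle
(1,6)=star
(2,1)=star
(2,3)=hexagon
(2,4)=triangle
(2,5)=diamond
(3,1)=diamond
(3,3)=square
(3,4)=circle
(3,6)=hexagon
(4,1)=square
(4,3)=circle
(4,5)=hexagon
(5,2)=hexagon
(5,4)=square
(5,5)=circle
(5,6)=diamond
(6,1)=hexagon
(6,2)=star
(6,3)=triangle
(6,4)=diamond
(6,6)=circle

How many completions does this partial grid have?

Row 1, column 1: eliminating its row and column leaves {circle}.
Row 2, column 2: eliminating its row and column leaves {circle}.
Row 2, column 6: eliminating its row and column leaves {square}.
Row 3, column 2: eliminating its row and column leaves {triangle}.
Row 3, column 5: eliminating its row and column leaves {star}.
Row 4, column 2: eliminating its row and column leaves {triangle, diamond}.
Row 4, column 4: eliminating its row and column leaves {star}.
Row 4, column 6: eliminating its row and column leaves {triangle}.
Row 5, column 1: eliminating its row and column leaves {triangle}.
Row 5, column 3: eliminating its row and column leaves {star}.
Row 6, column 5: eliminating its row and column leaves {square}.
Only one assignment across all blanks avoids any row or column repeat, giving 1 completion.

1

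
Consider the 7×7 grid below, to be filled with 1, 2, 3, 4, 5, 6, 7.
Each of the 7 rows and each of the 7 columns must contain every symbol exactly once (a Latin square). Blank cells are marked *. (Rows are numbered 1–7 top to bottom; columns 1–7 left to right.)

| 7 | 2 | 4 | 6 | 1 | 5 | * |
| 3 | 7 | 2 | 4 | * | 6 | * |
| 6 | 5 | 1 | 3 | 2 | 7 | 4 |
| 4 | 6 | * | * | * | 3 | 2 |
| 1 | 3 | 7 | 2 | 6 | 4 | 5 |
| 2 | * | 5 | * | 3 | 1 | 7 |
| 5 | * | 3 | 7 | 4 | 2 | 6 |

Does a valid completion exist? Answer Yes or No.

Row 4, column 3: row 4 together with column 3 already contain {1, 2, 3, 4, 5, 6, 7} — every symbol — so nothing can go there. The grid has no valid completion.

No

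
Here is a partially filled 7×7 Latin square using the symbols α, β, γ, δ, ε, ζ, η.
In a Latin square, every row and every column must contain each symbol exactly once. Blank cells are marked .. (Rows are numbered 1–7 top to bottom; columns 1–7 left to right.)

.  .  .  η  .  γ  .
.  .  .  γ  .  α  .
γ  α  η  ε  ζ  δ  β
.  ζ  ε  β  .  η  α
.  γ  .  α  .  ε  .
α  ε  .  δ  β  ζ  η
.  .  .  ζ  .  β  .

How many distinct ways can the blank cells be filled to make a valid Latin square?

12

Row 1, column 1: eliminating its row and column leaves {β, δ, ε, ζ}.
Row 1, column 2: eliminating its row and column leaves {β, δ}.
Row 1, column 3: eliminating its row and column leaves {α, β, δ, ζ}.
Row 1, column 5: eliminating its row and column leaves {α, δ, ε}.
Row 1, column 7: eliminating its row and column leaves {δ, ε, ζ}.
Row 2, column 1: eliminating its row and column leaves {β, δ, ε, ζ, η}.
Row 2, column 2: eliminating its row and column leaves {β, δ, η}.
Row 2, column 3: eliminating its row and column leaves {β, δ, ζ}.
Row 2, column 5: eliminating its row and column leaves {δ, ε, η}.
Row 2, column 7: eliminating its row and column leaves {δ, ε, ζ}.
Row 4, column 1: eliminating its row and column leaves {δ}.
Row 4, column 5: eliminating its row and column leaves {γ, δ}.
Row 5, column 1: eliminating its row and column leaves {β, δ, ζ, η}.
Row 5, column 3: eliminating its row and column leaves {β, δ, ζ}.
Row 5, column 5: eliminating its row and column leaves {δ, η}.
Row 5, column 7: eliminating its row and column leaves {δ, ζ}.
Row 6, column 3: eliminating its row and column leaves {γ}.
Row 7, column 1: eliminating its row and column leaves {δ, ε, η}.
Row 7, column 2: eliminating its row and column leaves {δ, η}.
Row 7, column 3: eliminating its row and column leaves {α, γ, δ}.
Row 7, column 5: eliminating its row and column leaves {α, γ, δ, ε, η}.
Row 7, column 7: eliminating its row and column leaves {γ, δ, ε}.
Enumerating the assignments across these blanks that avoid any row or column repeat gives 12 completions.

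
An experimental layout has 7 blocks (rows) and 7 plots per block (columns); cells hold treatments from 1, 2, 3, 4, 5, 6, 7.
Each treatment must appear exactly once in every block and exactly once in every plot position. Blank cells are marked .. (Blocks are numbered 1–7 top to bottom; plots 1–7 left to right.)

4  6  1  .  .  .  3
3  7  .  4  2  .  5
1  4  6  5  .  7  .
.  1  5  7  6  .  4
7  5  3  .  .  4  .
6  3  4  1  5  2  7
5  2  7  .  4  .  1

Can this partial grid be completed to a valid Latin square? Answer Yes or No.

Block 2, plot 3: block 2 together with plot 3 already contain {1, 2, 3, 4, 5, 6, 7} — every symbol — so nothing can go there. The grid has no valid completion.

No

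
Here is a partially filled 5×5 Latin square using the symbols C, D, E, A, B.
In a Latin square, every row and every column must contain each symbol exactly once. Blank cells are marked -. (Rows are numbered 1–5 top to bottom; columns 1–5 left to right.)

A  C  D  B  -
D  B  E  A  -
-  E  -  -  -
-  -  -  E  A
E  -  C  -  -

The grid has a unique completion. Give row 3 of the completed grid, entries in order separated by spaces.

B E A C D

Row 1, column 5: row 1 has {C, D, A, B} and column 5 has {A}, leaving only E.
Row 2, column 5: row 2 has {D, E, A, B} and column 5 has {E, A}, leaving only C.
Row 4, column 2: row 4 has {E, A} and column 2 has {C, E, B}, leaving only D.
Row 4, column 3: row 4 has {D, E, A} and column 3 has {C, D, E}, leaving only B.
Row 3, column 3: row 3 has {E} and column 3 has {C, D, E, B}, leaving only A.
Row 4, column 1: row 4 has {D, E, A, B} and column 1 has {D, E, A}, leaving only C.
Row 3, column 1: row 3 has {E, A} and column 1 has {C, D, E, A}, leaving only B.
Row 3, column 5: row 3 has {E, A, B} and column 5 has {C, E, A}, leaving only D.
Row 3, column 4: row 3 has {D, E, A, B} and column 4 has {E, A, B}, leaving only C.
So row 3 reads: B E A C D.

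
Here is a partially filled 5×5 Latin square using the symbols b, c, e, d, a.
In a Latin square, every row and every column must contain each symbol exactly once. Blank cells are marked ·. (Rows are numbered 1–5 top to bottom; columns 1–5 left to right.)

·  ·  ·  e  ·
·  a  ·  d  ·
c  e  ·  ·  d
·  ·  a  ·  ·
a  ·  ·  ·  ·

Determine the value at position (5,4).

b

Row 3, column 3: row 3 has {c, e, d} and column 3 has {a}, leaving only b.
Row 3, column 4: row 3 has {b, c, e, d} and column 4 has {e, d}, leaving only a.
Row 5, column 4 is narrowed to {b, c}.
If it were c, propagating the remaining blanks reaches a contradiction.
So row 5, column 4 must be b.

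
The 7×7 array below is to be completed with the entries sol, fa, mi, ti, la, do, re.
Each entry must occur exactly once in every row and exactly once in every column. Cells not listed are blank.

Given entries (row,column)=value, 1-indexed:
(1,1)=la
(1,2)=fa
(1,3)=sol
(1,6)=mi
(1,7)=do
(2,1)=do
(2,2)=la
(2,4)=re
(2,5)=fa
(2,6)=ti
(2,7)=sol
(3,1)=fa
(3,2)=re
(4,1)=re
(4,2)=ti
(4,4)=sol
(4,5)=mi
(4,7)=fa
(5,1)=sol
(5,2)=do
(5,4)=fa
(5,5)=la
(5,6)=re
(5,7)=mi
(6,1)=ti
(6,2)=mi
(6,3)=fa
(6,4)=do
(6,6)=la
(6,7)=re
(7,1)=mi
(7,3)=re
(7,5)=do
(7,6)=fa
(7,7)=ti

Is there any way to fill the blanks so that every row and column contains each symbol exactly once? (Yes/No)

Yes

No row or column among the givens repeats a symbol, and propagating forced cells runs into no contradiction.
One valid completion exists (for instance, la fa sol ti re mi do / do la mi re fa ti sol / fa re do mi ti sol la / re ti la sol mi do fa / sol do ti fa la re mi / ti mi fa do sol la re / mi sol re la do fa ti).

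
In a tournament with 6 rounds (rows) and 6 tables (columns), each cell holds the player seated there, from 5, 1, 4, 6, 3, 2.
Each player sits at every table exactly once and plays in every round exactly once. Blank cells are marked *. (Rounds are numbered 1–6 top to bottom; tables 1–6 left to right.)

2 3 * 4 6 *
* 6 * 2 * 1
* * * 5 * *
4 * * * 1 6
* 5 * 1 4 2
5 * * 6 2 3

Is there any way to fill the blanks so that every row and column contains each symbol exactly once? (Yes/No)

No

Round 1, table 6: round 1 has {4, 6, 3, 2} and table 6 has {1, 6, 3, 2}, so it must be 5.
Round 1, table 3: round 1 has {5, 4, 6, 3, 2} and table 3 has {}, so it must be 1.
Round 2, table 1: round 2 has {1, 6, 2} and table 1 has {5, 4, 2}, so it must be 3.
Round 2, table 5: round 2 has {1, 6, 3, 2} and table 5 has {1, 4, 6, 2}, so it must be 5.
Round 2, table 3: round 2 has {5, 1, 6, 3, 2} and table 3 has {1}, so it must be 4.
Now round 6, table 3: round 6 together with table 3 already contain {5, 1, 4, 6, 3, 2} — every symbol — so nothing can go there. The grid has no valid completion.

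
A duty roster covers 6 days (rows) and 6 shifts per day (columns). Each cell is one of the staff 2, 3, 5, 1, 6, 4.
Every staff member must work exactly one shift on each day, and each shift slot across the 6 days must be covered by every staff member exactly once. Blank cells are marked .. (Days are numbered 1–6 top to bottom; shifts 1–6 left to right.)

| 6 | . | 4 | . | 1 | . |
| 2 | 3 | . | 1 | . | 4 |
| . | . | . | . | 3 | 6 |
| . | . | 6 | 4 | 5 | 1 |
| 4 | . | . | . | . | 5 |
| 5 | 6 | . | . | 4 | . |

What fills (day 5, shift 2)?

Day 2, shift 3: day 2 has {2, 3, 1, 4} and shift 3 has {6, 4}, leaving only 5.
Day 2, shift 5: day 2 has {2, 3, 5, 1, 4} and shift 5 has {3, 5, 1, 4}, leaving only 6.
Day 3, shift 1: day 3 has {3, 6} and shift 1 has {2, 5, 6, 4}, leaving only 1.
Day 3, shift 3: day 3 has {3, 1, 6} and shift 3 has {5, 6, 4}, leaving only 2.
Day 3, shift 4: day 3 has {2, 3, 1, 6} and shift 4 has {1, 4}, leaving only 5.
Day 3, shift 2: day 3 has {2, 3, 5, 1, 6} and shift 2 has {3, 6}, leaving only 4.
Day 4, shift 1: day 4 has {5, 1, 6, 4} and shift 1 has {2, 5, 1, 6, 4}, leaving only 3.
Day 4, shift 2: day 4 has {3, 5, 1, 6, 4} and shift 2 has {3, 6, 4}, leaving only 2.
Day 5 already has {5, 4} and shift 2 already has {2, 3, 6, 4}, so day 5, shift 2 must be 1.

1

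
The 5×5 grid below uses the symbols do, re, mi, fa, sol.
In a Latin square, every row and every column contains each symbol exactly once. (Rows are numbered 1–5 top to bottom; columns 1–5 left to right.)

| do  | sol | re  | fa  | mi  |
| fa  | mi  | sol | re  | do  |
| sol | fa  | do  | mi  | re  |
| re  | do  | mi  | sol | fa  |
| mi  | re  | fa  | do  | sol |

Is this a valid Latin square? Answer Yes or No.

Yes

Each row is a permutation of the 5 symbols, and so is each column.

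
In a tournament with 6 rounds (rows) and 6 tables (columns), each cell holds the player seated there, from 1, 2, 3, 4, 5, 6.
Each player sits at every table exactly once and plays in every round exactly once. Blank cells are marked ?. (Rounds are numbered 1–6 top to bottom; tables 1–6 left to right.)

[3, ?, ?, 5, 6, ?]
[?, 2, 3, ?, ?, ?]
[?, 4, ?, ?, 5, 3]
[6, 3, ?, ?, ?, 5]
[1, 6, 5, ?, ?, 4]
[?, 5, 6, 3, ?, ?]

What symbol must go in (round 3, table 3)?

Round 1, table 2: round 1 has {3, 5, 6} and table 2 has {2, 3, 4, 5, 6}, leaving only 1.
Round 1, table 6: round 1 has {1, 3, 5, 6} and table 6 has {3, 4, 5}, leaving only 2.
Round 1, table 3: round 1 has {1, 2, 3, 5, 6} and table 3 has {3, 5, 6}, leaving only 4.
Round 3, table 1: round 3 has {3, 4, 5} and table 1 has {1, 3, 6}, leaving only 2.
Round 3 already has {2, 3, 4, 5} and table 3 already has {3, 4, 5, 6}, so round 3, table 3 must be 1.

1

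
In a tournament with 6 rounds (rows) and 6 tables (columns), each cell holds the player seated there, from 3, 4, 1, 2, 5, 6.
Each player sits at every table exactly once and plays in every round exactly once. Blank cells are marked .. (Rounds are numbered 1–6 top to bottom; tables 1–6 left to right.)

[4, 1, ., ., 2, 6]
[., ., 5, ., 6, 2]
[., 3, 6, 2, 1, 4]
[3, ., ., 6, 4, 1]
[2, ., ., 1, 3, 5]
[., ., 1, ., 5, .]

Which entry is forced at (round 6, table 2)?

Round 1, table 3: round 1 has {4, 1, 2, 6} and table 3 has {1, 5, 6}, leaving only 3.
Round 1, table 4: round 1 has {3, 4, 1, 2, 6} and table 4 has {1, 2, 6}, leaving only 5.
Round 2, table 1: round 2 has {2, 5, 6} and table 1 has {3, 4, 2}, leaving only 1.
Round 2, table 2: round 2 has {1, 2, 5, 6} and table 2 has {3, 1}, leaving only 4.
Round 2, table 4: round 2 has {4, 1, 2, 5, 6} and table 4 has {1, 2, 5, 6}, leaving only 3.
Round 3, table 1: round 3 has {3, 4, 1, 2, 6} and table 1 has {3, 4, 1, 2}, leaving only 5.
Round 4, table 3: round 4 has {3, 4, 1, 6} and table 3 has {3, 1, 5, 6}, leaving only 2.
Round 4, table 2: round 4 has {3, 4, 1, 2, 6} and table 2 has {3, 4, 1}, leaving only 5.
Round 5, table 2: round 5 has {3, 1, 2, 5} and table 2 has {3, 4, 1, 5}, leaving only 6.
Round 6 already has {1, 5} and table 2 already has {3, 4, 1, 5, 6}, so round 6, table 2 must be 2.

2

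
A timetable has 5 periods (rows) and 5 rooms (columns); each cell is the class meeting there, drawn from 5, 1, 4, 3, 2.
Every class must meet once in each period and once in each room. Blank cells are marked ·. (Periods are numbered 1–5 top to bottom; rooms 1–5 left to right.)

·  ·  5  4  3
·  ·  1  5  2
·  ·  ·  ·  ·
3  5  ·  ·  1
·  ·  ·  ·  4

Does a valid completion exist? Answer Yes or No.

No period or room among the givens repeats a symbol, and propagating forced cells runs into no contradiction.
One valid completion exists (for instance, 1 2 5 4 3 / 4 3 1 5 2 / 2 4 3 1 5 / 3 5 4 2 1 / 5 1 2 3 4).

Yes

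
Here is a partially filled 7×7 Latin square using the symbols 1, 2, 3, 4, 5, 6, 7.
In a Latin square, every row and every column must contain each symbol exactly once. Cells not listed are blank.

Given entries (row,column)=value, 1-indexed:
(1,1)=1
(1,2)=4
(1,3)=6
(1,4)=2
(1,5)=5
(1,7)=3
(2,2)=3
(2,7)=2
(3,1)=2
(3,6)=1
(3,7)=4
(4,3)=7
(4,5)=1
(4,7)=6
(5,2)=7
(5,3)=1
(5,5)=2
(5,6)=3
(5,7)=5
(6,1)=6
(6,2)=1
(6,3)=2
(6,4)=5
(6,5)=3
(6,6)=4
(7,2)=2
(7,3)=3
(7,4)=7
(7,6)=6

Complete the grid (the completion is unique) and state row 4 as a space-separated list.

Row 4, column 2: row 4 has {1, 6, 7} and column 2 has {1, 2, 3, 4, 7}, leaving only 5.
Row 4, column 6: row 4 has {1, 5, 6, 7} and column 6 has {1, 3, 4, 6}, leaving only 2.
Row 1, column 6: row 1 has {1, 2, 3, 4, 5, 6} and column 6 has {1, 2, 3, 4, 6}, leaving only 7.
Row 2, column 6: row 2 has {2, 3} and column 6 has {1, 2, 3, 4, 6, 7}, leaving only 5.
Row 2, column 3: row 2 has {2, 3, 5} and column 3 has {1, 2, 3, 6, 7}, leaving only 4.
Row 2, column 1: row 2 has {2, 3, 4, 5} and column 1 has {1, 2, 6}, leaving only 7.
Row 2, column 5: row 2 has {2, 3, 4, 5, 7} and column 5 has {1, 2, 3, 5}, leaving only 6.
Row 2, column 4: row 2 has {2, 3, 4, 5, 6, 7} and column 4 has {2, 5, 7}, leaving only 1.
Row 3, column 2: row 3 has {1, 2, 4} and column 2 has {1, 2, 3, 4, 5, 7}, leaving only 6.
Row 3, column 3: row 3 has {1, 2, 4, 6} and column 3 has {1, 2, 3, 4, 6, 7}, leaving only 5.
Row 3, column 4: row 3 has {1, 2, 4, 5, 6} and column 4 has {1, 2, 5, 7}, leaving only 3.
Row 4, column 4: row 4 has {1, 2, 5, 6, 7} and column 4 has {1, 2, 3, 5, 7}, leaving only 4.
Row 4, column 1: row 4 has {1, 2, 4, 5, 6, 7} and column 1 has {1, 2, 6, 7}, leaving only 3.
So row 4 reads: 3 5 7 4 1 2 6.

3 5 7 4 1 2 6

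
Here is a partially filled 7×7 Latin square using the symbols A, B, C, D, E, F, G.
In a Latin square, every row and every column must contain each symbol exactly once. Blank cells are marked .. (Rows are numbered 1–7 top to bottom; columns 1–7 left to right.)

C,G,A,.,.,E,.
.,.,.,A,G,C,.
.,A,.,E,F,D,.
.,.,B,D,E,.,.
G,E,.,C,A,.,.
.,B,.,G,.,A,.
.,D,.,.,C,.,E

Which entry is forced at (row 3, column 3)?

Row 2, column 2: row 2 has {A, C, G} and column 2 has {A, B, D, E, G}, leaving only F.
Row 3, column 1: row 3 has {A, D, E, F} and column 1 has {C, G}, leaving only B.
Row 4, column 2: row 4 has {B, D, E} and column 2 has {A, B, D, E, F, G}, leaving only C.
Row 6, column 5: row 6 has {A, B, G} and column 5 has {A, C, E, F, G}, leaving only D.
Row 1, column 5: row 1 has {A, C, E, G} and column 5 has {A, C, D, E, F, G}, leaving only B.
Row 1, column 4: row 1 has {A, B, C, E, G} and column 4 has {A, C, D, E, G}, leaving only F.
Row 1, column 7: row 1 has {A, B, C, E, F, G} and column 7 has {E}, leaving only D.
Row 2, column 7: row 2 has {A, C, F, G} and column 7 has {D, E}, leaving only B.
Row 5, column 7: row 5 has {A, C, E, G} and column 7 has {B, D, E}, leaving only F.
Row 5, column 3: row 5 has {A, C, E, F, G} and column 3 has {A, B}, leaving only D.
Row 2, column 3: row 2 has {A, B, C, F, G} and column 3 has {A, B, D}, leaving only E.
Row 2, column 1: row 2 has {A, B, C, E, F, G} and column 1 has {B, C, G}, leaving only D.
Row 5, column 6: row 5 has {A, C, D, E, F, G} and column 6 has {A, C, D, E}, leaving only B.
Row 6, column 7: row 6 has {A, B, D, G} and column 7 has {B, D, E, F}, leaving only C.
Row 3, column 7: row 3 has {A, B, D, E, F} and column 7 has {B, C, D, E, F}, leaving only G.
Row 3 already has {A, B, D, E, F, G} and column 3 already has {A, B, D, E}, so row 3, column 3 must be C.

C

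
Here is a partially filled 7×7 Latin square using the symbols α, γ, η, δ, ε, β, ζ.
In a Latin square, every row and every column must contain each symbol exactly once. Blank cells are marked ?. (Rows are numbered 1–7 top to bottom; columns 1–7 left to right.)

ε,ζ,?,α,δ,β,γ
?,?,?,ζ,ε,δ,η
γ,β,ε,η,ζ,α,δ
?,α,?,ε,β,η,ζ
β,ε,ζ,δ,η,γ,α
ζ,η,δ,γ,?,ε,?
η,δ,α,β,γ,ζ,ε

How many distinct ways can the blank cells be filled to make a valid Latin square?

Row 1, column 3: eliminating its row and column leaves {η}.
Row 2, column 1: eliminating its row and column leaves {α}.
Row 2, column 2: eliminating its row and column leaves {γ}.
Row 2, column 3: eliminating its row and column leaves {γ, β}.
Row 4, column 1: eliminating its row and column leaves {δ}.
Row 4, column 3: eliminating its row and column leaves {γ}.
Row 6, column 5: eliminating its row and column leaves {α}.
Row 6, column 7: eliminating its row and column leaves {β}.
Only one assignment across all blanks avoids any row or column repeat, giving 1 completion.

1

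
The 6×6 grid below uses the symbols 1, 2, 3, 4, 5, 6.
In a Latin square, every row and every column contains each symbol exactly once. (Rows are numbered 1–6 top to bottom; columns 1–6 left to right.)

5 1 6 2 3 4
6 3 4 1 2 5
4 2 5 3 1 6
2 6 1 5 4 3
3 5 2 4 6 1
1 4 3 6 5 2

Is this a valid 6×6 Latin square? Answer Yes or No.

Yes

Each row is a permutation of the 6 symbols, and so is each column.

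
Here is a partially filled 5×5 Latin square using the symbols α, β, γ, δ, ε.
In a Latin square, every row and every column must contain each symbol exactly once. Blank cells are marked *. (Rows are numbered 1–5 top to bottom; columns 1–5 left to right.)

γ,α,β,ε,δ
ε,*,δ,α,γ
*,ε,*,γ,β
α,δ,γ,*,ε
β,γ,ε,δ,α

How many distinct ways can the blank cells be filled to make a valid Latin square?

1

Row 2, column 2: eliminating its row and column leaves {β}.
Row 3, column 1: eliminating its row and column leaves {δ}.
Row 3, column 3: eliminating its row and column leaves {α}.
Row 4, column 4: eliminating its row and column leaves {β}.
Only one assignment across all blanks avoids any row or column repeat, giving 1 completion.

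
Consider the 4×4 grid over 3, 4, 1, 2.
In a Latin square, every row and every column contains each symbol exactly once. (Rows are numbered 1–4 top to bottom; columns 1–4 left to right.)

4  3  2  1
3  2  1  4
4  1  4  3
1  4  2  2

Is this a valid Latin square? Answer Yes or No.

No

Row 3 contains 4 twice (at columns 1 and 3); row 4 is also not a permutation.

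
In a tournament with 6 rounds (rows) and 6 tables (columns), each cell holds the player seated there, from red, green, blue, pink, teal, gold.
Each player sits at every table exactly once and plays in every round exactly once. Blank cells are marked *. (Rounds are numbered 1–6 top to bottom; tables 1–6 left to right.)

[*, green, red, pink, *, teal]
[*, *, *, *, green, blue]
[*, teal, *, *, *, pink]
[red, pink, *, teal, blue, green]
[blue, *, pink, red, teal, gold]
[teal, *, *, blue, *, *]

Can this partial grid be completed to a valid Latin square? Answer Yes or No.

No

Round 5, table 2: round 5 together with table 2 already contain {red, green, blue, pink, teal, gold} — every symbol — so nothing can go there. The grid has no valid completion.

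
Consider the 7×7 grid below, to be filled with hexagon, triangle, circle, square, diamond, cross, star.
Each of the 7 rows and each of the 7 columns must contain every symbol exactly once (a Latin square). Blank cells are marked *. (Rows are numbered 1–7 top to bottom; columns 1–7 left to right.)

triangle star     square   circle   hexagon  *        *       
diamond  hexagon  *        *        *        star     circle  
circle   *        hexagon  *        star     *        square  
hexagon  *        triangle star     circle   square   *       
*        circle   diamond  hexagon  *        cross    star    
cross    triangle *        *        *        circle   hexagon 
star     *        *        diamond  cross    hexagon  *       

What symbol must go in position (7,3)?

Row 7 already has {hexagon, diamond, cross, star} and column 3 already has {hexagon, triangle, square, diamond}, so row 7, column 3 must be circle.

circle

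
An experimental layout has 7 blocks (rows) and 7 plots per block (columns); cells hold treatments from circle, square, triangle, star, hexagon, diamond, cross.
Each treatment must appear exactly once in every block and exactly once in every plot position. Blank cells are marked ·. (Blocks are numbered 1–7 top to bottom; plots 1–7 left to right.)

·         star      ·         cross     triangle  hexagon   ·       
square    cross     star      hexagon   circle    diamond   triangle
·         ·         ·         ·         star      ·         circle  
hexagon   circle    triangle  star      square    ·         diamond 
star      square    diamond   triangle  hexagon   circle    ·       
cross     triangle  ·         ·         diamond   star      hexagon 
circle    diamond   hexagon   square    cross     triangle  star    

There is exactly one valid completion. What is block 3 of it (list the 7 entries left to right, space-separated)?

Block 3, plot 2: block 3 has {circle, star} and plot 2 has {circle, square, triangle, star, diamond, cross}, leaving only hexagon.
Block 3, plot 4: block 3 has {circle, star, hexagon} and plot 4 has {square, triangle, star, hexagon, cross}, leaving only diamond.
Block 3, plot 1: block 3 has {circle, star, hexagon, diamond} and plot 1 has {circle, square, star, hexagon, cross}, leaving only triangle.
Block 1, plot 1: block 1 has {triangle, star, hexagon, cross} and plot 1 has {circle, square, triangle, star, hexagon, cross}, leaving only diamond.
Block 1, plot 7: block 1 has {triangle, star, hexagon, diamond, cross} and plot 7 has {circle, triangle, star, hexagon, diamond}, leaving only square.
Block 1, plot 3: block 1 has {square, triangle, star, hexagon, diamond, cross} and plot 3 has {triangle, star, hexagon, diamond}, leaving only circle.
Block 4, plot 6: block 4 has {circle, square, triangle, star, hexagon, diamond} and plot 6 has {circle, triangle, star, hexagon, diamond}, leaving only cross.
Block 3, plot 6: block 3 has {circle, triangle, star, hexagon, diamond} and plot 6 has {circle, triangle, star, hexagon, diamond, cross}, leaving only square.
Block 3, plot 3: block 3 has {circle, square, triangle, star, hexagon, diamond} and plot 3 has {circle, triangle, star, hexagon, diamond}, leaving only cross.
So block 3 reads: triangle hexagon cross diamond star square circle.

triangle hexagon cross diamond star square circle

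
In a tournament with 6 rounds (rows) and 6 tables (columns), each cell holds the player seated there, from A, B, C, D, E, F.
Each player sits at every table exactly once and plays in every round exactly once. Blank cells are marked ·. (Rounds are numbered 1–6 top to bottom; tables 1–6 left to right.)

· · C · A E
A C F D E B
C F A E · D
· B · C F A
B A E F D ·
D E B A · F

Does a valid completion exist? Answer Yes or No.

No round or table among the givens repeats a symbol, and propagating forced cells runs into no contradiction.
One valid completion exists (for instance, F D C B A E / A C F D E B / C F A E B D / E B D C F A / B A E F D C / D E B A C F).

Yes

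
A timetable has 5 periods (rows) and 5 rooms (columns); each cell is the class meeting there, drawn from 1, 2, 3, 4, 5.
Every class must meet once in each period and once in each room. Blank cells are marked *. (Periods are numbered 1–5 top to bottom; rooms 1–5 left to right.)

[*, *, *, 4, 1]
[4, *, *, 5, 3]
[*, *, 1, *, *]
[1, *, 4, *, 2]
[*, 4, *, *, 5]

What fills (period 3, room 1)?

5

Period 2, room 3: period 2 has {3, 4, 5} and room 3 has {1, 4}, leaving only 2.
Period 2, room 2: period 2 has {2, 3, 4, 5} and room 2 has {4}, leaving only 1.
Period 3, room 5: period 3 has {1} and room 5 has {1, 2, 3, 5}, leaving only 4.
Period 4, room 4: period 4 has {1, 2, 4} and room 4 has {4, 5}, leaving only 3.
Period 3, room 4: period 3 has {1, 4} and room 4 has {3, 4, 5}, leaving only 2.
Period 4, room 2: period 4 has {1, 2, 3, 4} and room 2 has {1, 4}, leaving only 5.
Period 3, room 2: period 3 has {1, 2, 4} and room 2 has {1, 4, 5}, leaving only 3.
Period 3 already has {1, 2, 3, 4} and room 1 already has {1, 4}, so period 3, room 1 must be 5.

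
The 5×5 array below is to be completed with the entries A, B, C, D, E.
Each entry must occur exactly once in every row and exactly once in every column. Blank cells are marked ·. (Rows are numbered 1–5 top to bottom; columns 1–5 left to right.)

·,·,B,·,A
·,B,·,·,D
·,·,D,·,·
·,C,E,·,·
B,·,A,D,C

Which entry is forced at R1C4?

C

Row 2, column 3: row 2 has {B, D} and column 3 has {A, B, D, E}, leaving only C.
Row 4, column 5: row 4 has {C, E} and column 5 has {A, C, D}, leaving only B.
Row 3, column 5: row 3 has {D} and column 5 has {A, B, C, D}, leaving only E.
Row 3, column 2: row 3 has {D, E} and column 2 has {B, C}, leaving only A.
Row 3, column 1: row 3 has {A, D, E} and column 1 has {B}, leaving only C.
Row 3, column 4: row 3 has {A, C, D, E} and column 4 has {D}, leaving only B.
Row 4, column 4: row 4 has {B, C, E} and column 4 has {B, D}, leaving only A.
Row 2, column 4: row 2 has {B, C, D} and column 4 has {A, B, D}, leaving only E.
Row 1 already has {A, B} and column 4 already has {A, B, D, E}, so row 1, column 4 must be C.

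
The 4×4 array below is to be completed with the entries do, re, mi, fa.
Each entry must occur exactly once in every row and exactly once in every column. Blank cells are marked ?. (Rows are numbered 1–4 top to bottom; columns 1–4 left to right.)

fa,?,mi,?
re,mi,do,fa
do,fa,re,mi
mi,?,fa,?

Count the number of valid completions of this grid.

2

Row 1, column 2: eliminating its row and column leaves {do, re}.
Row 1, column 4: eliminating its row and column leaves {do, re}.
Row 4, column 2: eliminating its row and column leaves {do, re}.
Row 4, column 4: eliminating its row and column leaves {do, re}.
Enumerating the assignments across these blanks that avoid any row or column repeat gives 2 completions.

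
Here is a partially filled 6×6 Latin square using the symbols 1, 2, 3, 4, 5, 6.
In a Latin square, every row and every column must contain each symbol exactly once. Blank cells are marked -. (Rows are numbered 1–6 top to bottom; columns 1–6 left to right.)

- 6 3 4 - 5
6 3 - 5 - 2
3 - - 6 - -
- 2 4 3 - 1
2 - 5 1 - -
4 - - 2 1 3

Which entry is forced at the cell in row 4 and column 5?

6

Row 1, column 1: row 1 has {3, 4, 5, 6} and column 1 has {2, 3, 4, 6}, leaving only 1.
Row 1, column 5: row 1 has {1, 3, 4, 5, 6} and column 5 has {1}, leaving only 2.
Row 2, column 3: row 2 has {2, 3, 5, 6} and column 3 has {3, 4, 5}, leaving only 1.
Row 2, column 5: row 2 has {1, 2, 3, 5, 6} and column 5 has {1, 2}, leaving only 4.
Row 3, column 3: row 3 has {3, 6} and column 3 has {1, 3, 4, 5}, leaving only 2.
Row 3, column 5: row 3 has {2, 3, 6} and column 5 has {1, 2, 4}, leaving only 5.
Row 4 already has {1, 2, 3, 4} and column 5 already has {1, 2, 4, 5}, so row 4, column 5 must be 6.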